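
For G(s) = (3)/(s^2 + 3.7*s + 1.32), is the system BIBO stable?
Denominator: s^2 + 3.7*s + 1.32 = (s + 0.4)(s + 3.3). Poles: -0.4, -3.3. All Re(p)<0: Yes (stable)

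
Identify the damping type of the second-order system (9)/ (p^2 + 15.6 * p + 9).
Standard form: ωn²/(p²+2ζωn·p+ωn²) gives ωn=3, ζ=2.6.
Overdamped (ζ = 2.6 > 1)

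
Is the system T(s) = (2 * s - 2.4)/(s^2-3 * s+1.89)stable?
Denominator: s^2 - 3*s + 1.89 = (s - 2.1)(s - 0.9). Poles: 0.9, 2.1. All Re(p)<0: No (unstable)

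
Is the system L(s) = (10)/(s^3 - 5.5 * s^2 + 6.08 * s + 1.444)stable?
Denominator: s^3 - 5.5*s^2 + 6.08*s + 1.444 = (s - 3.8)(s + 0.2)(s - 1.9). Poles: -0.2, 1.9, 3.8. All Re(p)<0: No (unstable)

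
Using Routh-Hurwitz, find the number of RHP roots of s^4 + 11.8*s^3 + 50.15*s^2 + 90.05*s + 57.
Routh array:
s^4: [1, 50.15, 57]; s^3: [11.8, 90.05]; s^2: [42.5186, 57]; s^1: [74.2311]; s^0: [57]
First column: [1, 11.8, 42.5186, 74.2311, 57]. Sign changes = RHP roots = 0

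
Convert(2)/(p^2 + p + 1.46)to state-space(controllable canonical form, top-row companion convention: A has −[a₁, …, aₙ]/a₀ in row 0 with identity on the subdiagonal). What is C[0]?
Reachable canonical form: C = numerator coefficients (right-aligned, zero-padded to length n).
num = 2, C = [[0, 2]].
C[0] = 0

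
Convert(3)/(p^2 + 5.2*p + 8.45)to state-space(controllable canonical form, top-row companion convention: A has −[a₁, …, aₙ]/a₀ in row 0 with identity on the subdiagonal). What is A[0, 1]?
Reachable canonical form for den = p^2 + 5.2*p + 8.45: top row of A = -[a₁,a₂,...,aₙ]/a₀, ones on the subdiagonal, zeros elsewhere.
A = [[-5.2, -8.45], [1, 0]].
A[0,1] = -8.45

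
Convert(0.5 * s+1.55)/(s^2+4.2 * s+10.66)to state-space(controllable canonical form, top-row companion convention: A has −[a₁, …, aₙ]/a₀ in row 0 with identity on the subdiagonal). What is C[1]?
Reachable canonical form: C = numerator coefficients (right-aligned, zero-padded to length n).
num = 0.5*s + 1.55, C = [[0.5, 1.55]].
C[1] = 1.55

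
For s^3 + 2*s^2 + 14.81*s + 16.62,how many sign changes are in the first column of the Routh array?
Routh array:
s^3: [1, 14.81]; s^2: [2, 16.62]; s^1: [6.5]; s^0: [16.62]
First column: [1, 2, 6.5, 16.62]. Sign changes = 0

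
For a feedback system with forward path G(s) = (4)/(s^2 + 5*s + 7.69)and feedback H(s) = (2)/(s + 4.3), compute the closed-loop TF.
Closed-loop T = G/(1+GH).
Numerator: G_num * H_den = 4*s + 17.2.
Denominator: G_den * H_den + G_num * H_num = (s^3 + 9.3*s^2 + 29.19*s + 33.067) + (8) = s^3 + 9.3*s^2 + 29.19*s + 41.067.
T(s) = (4*s + 17.2)/(s^3 + 9.3*s^2 + 29.19*s + 41.067)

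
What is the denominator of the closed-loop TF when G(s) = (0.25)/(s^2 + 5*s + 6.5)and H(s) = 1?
Characteristic poly = G_den * H_den + G_num * H_num = (s^2 + 5*s + 6.5) + (0.25) = s^2 + 5*s + 6.75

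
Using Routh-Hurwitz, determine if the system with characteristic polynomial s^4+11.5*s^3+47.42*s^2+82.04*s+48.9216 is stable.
Routh array:
s^4: [1, 47.42, 48.9216]; s^3: [11.5, 82.04]; s^2: [40.2861, 48.9216]; s^1: [68.0749]; s^0: [48.9216]
First column: [1, 11.5, 40.2861, 68.0749, 48.9216]. Sign changes = 0.
Yes, stable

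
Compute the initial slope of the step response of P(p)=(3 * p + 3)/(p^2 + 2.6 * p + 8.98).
IVT: y'(0⁺) = lim_{p→∞} p²·Y(p) = lim_{p→∞} p·P(p).
deg(num) = 1, deg(den) = 2, relative degree = 1, so p·P(p) → (leading num)/(leading den) = 3/1 = 3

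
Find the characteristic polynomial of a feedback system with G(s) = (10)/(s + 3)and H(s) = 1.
Characteristic poly = G_den * H_den + G_num * H_num = (s + 3) + (10) = s + 13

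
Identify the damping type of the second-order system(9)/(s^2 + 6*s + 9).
Standard form: ωn²/(s²+2ζωn·s+ωn²) gives ωn=3, ζ=1.
Critically damped (ζ = 1)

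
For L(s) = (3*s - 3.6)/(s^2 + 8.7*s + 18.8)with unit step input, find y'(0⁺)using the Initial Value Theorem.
IVT: y'(0⁺) = lim_{s→∞} s²·Y(s) = lim_{s→∞} s·L(s).
deg(num) = 1, deg(den) = 2, relative degree = 1, so s·L(s) → (leading num)/(leading den) = 3/1 = 3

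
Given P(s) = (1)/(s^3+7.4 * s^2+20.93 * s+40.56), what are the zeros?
Numerator is a nonzero constant (1) → Zeros: none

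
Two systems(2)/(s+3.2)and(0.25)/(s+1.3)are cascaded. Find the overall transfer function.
Series: H = H₁ · H₂ = (n₁·n₂)/(d₁·d₂).
Num: n₁·n₂ = 0.5. Den: d₁·d₂ = s^2 + 4.5*s + 4.16.
H(s) = (0.5)/(s^2 + 4.5*s + 4.16)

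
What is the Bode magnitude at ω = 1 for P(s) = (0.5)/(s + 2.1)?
Substitute s = j*1: P(j1) = 0.194085 - 0.0924214j.
|P(j1)| = sqrt(Re² + Im²) = 0.215.
20*log₁₀(0.215) = -13.35 dB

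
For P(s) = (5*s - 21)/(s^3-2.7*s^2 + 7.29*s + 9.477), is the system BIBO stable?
Denominator: s^3 - 2.7*s^2 + 7.29*s + 9.477 = (s + 0.9)(s^2 - 3.6*s + 10.53). Poles: -0.9, 1.8 + 2.7j, 1.8 - 2.7j. All Re(p)<0: No (unstable)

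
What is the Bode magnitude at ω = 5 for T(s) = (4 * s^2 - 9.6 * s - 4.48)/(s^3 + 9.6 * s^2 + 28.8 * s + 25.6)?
Substitute s = j*5: T(j5) = 0.463831 + 0.264985j.
|T(j5)| = sqrt(Re² + Im²) = 0.5342.
20*log₁₀(0.5342) = -5.45 dB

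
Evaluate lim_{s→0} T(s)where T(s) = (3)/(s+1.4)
DC gain = T(0) = num(0)/den(0) = 3/1.4 = 2.143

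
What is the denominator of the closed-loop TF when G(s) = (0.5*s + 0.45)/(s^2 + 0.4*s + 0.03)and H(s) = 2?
Characteristic poly = G_den * H_den + G_num * H_num = (s^2 + 0.4*s + 0.03) + (s + 0.9) = s^2 + 1.4*s + 0.93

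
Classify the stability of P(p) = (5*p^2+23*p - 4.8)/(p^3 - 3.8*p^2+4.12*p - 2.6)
Denominator: p^3 - 3.8*p^2 + 4.12*p - 2.6 = (p - 2.6)(p^2 - 1.2*p + 1). Poles: 0.6 + 0.8j, 0.6 - 0.8j, 2.6. Unstable (3 pole(s) in RHP)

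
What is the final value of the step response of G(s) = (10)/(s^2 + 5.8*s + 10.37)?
FVT: lim_{t→∞} y(t) = lim_{s→0} s*Y(s) where Y(s) = G(s)/s.
= lim_{s→0} G(s) = G(0) = num(0)/den(0) = 10/10.37 = 0.9643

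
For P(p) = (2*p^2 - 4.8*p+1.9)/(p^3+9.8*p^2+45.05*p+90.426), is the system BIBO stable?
Denominator: p^3 + 9.8*p^2 + 45.05*p + 90.426 = (p + 4.2)(p^2 + 5.6*p + 21.53). Poles: -2.8 + 3.7j, -2.8 - 3.7j, -4.2. All Re(p)<0: Yes (stable)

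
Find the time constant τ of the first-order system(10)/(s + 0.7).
First-order system: τ = -1/pole. Pole = -0.7. τ = -1/(-0.7) = 1.429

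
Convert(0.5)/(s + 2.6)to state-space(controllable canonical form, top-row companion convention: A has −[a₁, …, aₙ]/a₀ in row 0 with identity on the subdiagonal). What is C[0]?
Reachable canonical form: C = numerator coefficients (right-aligned, zero-padded to length n).
num = 0.5, C = [[0.5]].
C[0] = 0.5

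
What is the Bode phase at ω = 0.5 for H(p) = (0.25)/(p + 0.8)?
Substitute p = j*0.5: H(j0.5) = 0.224719 - 0.140449j.
∠H(j0.5) = atan2(Im, Re) = atan2(-0.140449, 0.224719) = -32.01°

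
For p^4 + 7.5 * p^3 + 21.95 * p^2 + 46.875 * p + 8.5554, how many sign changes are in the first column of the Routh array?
Routh array:
p^4: [1, 21.95, 8.5554]; p^3: [7.5, 46.875]; p^2: [15.7, 8.5554]; p^1: [42.788]; p^0: [8.5554]
First column: [1, 7.5, 15.7, 42.788, 8.5554]. Sign changes = 0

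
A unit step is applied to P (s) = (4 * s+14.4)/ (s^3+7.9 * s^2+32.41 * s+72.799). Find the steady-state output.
FVT: lim_{t→∞} y(t) = lim_{s→0} s*Y(s) where Y(s) = P(s)/s.
= lim_{s→0} P(s) = P(0) = num(0)/den(0) = 14.4/72.799 = 0.1978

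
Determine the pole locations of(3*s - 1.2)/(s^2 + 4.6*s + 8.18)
Set denominator = 0: s^2 + 4.6*s + 8.18 = 0 → Poles: -2.3 + 1.7j, -2.3 - 1.7j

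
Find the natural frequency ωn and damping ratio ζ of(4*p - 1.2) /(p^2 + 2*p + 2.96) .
Underdamped: complex pole -1 + 1.4j. ωn = |pole| = 1.72, ζ = -Re(pole)/ωn = 0.5812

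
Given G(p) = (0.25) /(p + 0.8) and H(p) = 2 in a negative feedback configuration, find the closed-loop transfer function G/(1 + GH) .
Closed-loop T = G/(1+GH).
Numerator: G_num * H_den = 0.25.
Denominator: G_den * H_den + G_num * H_num = (p + 0.8) + (0.5) = p + 1.3.
T(p) = (0.25)/(p + 1.3)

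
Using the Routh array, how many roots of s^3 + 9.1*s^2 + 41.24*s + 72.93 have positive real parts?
Routh array:
s^3: [1, 41.24]; s^2: [9.1, 72.93]; s^1: [33.2257]; s^0: [72.93]
First column: [1, 9.1, 33.2257, 72.93]. Sign changes = RHP roots = 0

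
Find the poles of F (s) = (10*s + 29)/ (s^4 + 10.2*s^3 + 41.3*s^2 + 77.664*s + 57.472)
Set denominator = 0: s^4 + 10.2*s^3 + 41.3*s^2 + 77.664*s + 57.472 = (s^2 + 5.4*s + 8.98)(s^2 + 4.8*s + 6.4) = 0 → Poles: -2.4 + 0.8j, -2.4 - 0.8j, -2.7 + 1.3j, -2.7 - 1.3j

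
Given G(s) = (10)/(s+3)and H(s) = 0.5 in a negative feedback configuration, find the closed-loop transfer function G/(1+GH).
Closed-loop T = G/(1+GH).
Numerator: G_num * H_den = 10.
Denominator: G_den * H_den + G_num * H_num = (s + 3) + (5) = s + 8.
T(s) = (10)/(s + 8)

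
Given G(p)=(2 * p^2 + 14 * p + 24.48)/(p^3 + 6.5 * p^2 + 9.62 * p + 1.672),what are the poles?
Set denominator = 0: p^3 + 6.5*p^2 + 9.62*p + 1.672 = (p + 1.9)(p + 4.4)(p + 0.2) = 0 → Poles: -0.2, -1.9, -4.4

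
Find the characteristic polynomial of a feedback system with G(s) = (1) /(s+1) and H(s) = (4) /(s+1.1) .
Characteristic poly = G_den * H_den + G_num * H_num = (s^2 + 2.1*s + 1.1) + (4) = s^2 + 2.1*s + 5.1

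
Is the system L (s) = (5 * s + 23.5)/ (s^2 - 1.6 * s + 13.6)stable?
Denominator: s^2 - 1.6*s + 13.6. Poles: 0.8 + 3.6j, 0.8 - 3.6j. All Re(p)<0: No (unstable)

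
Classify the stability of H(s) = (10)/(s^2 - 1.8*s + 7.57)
Denominator: s^2 - 1.8*s + 7.57. Poles: 0.9 + 2.6j, 0.9 - 2.6j. Unstable (2 pole(s) in RHP)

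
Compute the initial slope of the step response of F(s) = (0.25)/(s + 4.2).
IVT: y'(0⁺) = lim_{s→∞} s²·Y(s) = lim_{s→∞} s·F(s).
deg(num) = 0, deg(den) = 1, relative degree = 1, so s·F(s) → (leading num)/(leading den) = 0.25/1 = 0.25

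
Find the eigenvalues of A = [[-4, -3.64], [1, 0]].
Eigenvalues solve det(λI - A) = 0.
Characteristic polynomial: λ^2 + 4*λ + 3.64 = 0.
Factor: (λ + 2.6)(λ + 1.4) = 0.
Roots: -1.4, -2.6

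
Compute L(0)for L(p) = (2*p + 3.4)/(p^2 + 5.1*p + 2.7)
DC gain = L(0) = num(0)/den(0) = 3.4/2.7 = 1.259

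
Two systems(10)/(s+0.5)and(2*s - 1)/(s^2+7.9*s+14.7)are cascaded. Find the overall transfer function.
Series: H = H₁ · H₂ = (n₁·n₂)/(d₁·d₂).
Num: n₁·n₂ = 20*s - 10. Den: d₁·d₂ = s^3 + 8.4*s^2 + 18.65*s + 7.35.
H(s) = (20*s - 10)/(s^3 + 8.4*s^2 + 18.65*s + 7.35)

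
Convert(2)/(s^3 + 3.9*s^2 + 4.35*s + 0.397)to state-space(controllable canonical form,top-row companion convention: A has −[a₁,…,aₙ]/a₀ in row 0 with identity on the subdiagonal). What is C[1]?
Reachable canonical form: C = numerator coefficients (right-aligned, zero-padded to length n).
num = 2, C = [[0, 0, 2]].
C[1] = 0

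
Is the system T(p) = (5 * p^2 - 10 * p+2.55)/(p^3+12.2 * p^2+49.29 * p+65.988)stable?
Denominator: p^3 + 12.2*p^2 + 49.29*p + 65.988 = (p + 3.6)(p + 3.9)(p + 4.7). Poles: -3.6, -3.9, -4.7. All Re(p)<0: Yes (stable)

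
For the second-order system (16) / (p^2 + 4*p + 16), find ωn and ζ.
Standard form: ωn²/(p²+2ζωn·p+ωn²).
const=16=ωn² → ωn=4, p coeff=4=2ζωn → ζ=0.5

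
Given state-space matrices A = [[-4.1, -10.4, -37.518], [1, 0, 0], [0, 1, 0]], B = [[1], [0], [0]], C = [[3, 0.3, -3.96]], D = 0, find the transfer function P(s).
P(s) = C(sI - A)⁻¹B + D.
Characteristic polynomial det(sI - A) = s^3 + 4.1*s^2 + 10.4*s + 37.518.
Numerator from C·adj(sI-A)·B + D·det(sI-A) = 3*s^2 + 0.3*s - 3.96.
P(s) = (3*s^2 + 0.3*s - 3.96)/(s^3 + 4.1*s^2 + 10.4*s + 37.518)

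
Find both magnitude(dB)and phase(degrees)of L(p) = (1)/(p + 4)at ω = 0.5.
Substitute p = j*0.5: L(j0.5) = 0.246154 - 0.0307692j.
|L| = 20*log₁₀(sqrt(Re²+Im²)) = -12.11 dB.
∠L = atan2(Im, Re) = -7.13°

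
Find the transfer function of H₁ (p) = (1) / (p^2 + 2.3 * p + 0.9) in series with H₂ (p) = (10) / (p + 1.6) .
Series: H = H₁ · H₂ = (n₁·n₂)/(d₁·d₂).
Num: n₁·n₂ = 10. Den: d₁·d₂ = p^3 + 3.9*p^2 + 4.58*p + 1.44.
H(p) = (10)/(p^3 + 3.9*p^2 + 4.58*p + 1.44)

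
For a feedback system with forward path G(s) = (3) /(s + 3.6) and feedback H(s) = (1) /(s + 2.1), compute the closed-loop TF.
Closed-loop T = G/(1+GH).
Numerator: G_num * H_den = 3*s + 6.3.
Denominator: G_den * H_den + G_num * H_num = (s^2 + 5.7*s + 7.56) + (3) = s^2 + 5.7*s + 10.56.
T(s) = (3*s + 6.3)/(s^2 + 5.7*s + 10.56)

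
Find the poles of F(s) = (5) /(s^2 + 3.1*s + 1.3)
Set denominator = 0: s^2 + 3.1*s + 1.3 = (s + 0.5)(s + 2.6) = 0 → Poles: -0.5, -2.6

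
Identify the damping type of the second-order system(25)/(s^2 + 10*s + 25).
Standard form: ωn²/(s²+2ζωn·s+ωn²) gives ωn=5, ζ=1.
Critically damped (ζ = 1)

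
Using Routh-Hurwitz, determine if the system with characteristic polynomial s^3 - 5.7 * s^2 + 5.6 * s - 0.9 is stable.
Routh array:
s^3: [1, 5.6]; s^2: [-5.7, -0.9]; s^1: [5.44211]; s^0: [-0.9]
First column: [1, -5.7, 5.44211, -0.9]. Sign changes = 3.
No, unstable (3 RHP root(s))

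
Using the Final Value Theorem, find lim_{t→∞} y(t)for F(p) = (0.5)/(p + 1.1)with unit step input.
FVT: lim_{t→∞} y(t) = lim_{p→0} p*Y(p) where Y(p) = F(p)/p.
= lim_{p→0} F(p) = F(0) = num(0)/den(0) = 0.5/1.1 = 0.4545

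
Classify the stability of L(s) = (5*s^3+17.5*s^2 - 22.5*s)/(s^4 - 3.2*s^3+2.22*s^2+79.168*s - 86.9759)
Denominator: s^4 - 3.2*s^3 + 2.22*s^2 + 79.168*s - 86.9759 = (s - 1.1)(s + 3.7)(s^2 - 5.8*s + 21.37). Poles: -3.7, 1.1, 2.9 + 3.6j, 2.9 - 3.6j. Unstable (3 pole(s) in RHP)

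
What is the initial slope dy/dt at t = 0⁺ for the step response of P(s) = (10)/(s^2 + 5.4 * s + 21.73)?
IVT: y'(0⁺) = lim_{s→∞} s²·Y(s) = lim_{s→∞} s·P(s).
deg(num) = 0, deg(den) = 2, relative degree = 2 ≥ 2, so s·P(s) → 0. Initial slope = 0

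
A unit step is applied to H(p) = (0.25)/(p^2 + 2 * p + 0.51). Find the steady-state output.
FVT: lim_{t→∞} y(t) = lim_{p→0} p*Y(p) where Y(p) = H(p)/p.
= lim_{p→0} H(p) = H(0) = num(0)/den(0) = 0.25/0.51 = 0.4902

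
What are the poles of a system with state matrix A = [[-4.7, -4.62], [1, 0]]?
Eigenvalues solve det(λI - A) = 0.
Characteristic polynomial: λ^2 + 4.7*λ + 4.62 = 0.
Factor: (λ + 1.4)(λ + 3.3) = 0.
Roots: -1.4, -3.3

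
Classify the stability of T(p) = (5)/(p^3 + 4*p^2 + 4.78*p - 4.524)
Denominator: p^3 + 4*p^2 + 4.78*p - 4.524 = (p - 0.6)(p^2 + 4.6*p + 7.54). Poles: -2.3 + 1.5j, -2.3 - 1.5j, 0.6. Unstable (1 pole(s) in RHP)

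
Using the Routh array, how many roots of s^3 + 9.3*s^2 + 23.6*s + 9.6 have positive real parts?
Routh array:
s^3: [1, 23.6]; s^2: [9.3, 9.6]; s^1: [22.5677]; s^0: [9.6]
First column: [1, 9.3, 22.5677, 9.6]. Sign changes = RHP roots = 0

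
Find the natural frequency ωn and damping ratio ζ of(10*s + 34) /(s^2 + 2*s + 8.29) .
Underdamped: complex pole -1 + 2.7j. ωn = |pole| = 2.879, ζ = -Re(pole)/ωn = 0.3473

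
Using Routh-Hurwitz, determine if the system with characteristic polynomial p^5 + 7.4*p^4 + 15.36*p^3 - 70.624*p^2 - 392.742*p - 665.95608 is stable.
Routh array:
p^5: [1, 15.36, -392.742]; p^4: [7.4, -70.624, -665.95608]; p^3: [24.9038, -302.748]; p^2: [19.3356, -665.95608]; p^1: [554.987]; p^0: [-665.95608]
First column: [1, 7.4, 24.9038, 19.3356, 554.987, -665.95608]. Sign changes = 1.
No, unstable (1 RHP root(s))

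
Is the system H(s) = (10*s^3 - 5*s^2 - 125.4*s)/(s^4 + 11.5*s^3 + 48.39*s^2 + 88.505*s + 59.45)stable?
Denominator: s^4 + 11.5*s^3 + 48.39*s^2 + 88.505*s + 59.45 = (s + 2.5)(s + 2)(s + 4.1)(s + 2.9). Poles: -2, -2.5, -2.9, -4.1. All Re(p)<0: Yes (stable)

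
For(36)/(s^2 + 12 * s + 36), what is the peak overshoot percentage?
Standard form: ωn²/(s²+2ζωn·s+ωn²) → ωn = 6, ζ = 1.
ζ ≥ 1, so the response is non-oscillatory: peak overshoot = 0%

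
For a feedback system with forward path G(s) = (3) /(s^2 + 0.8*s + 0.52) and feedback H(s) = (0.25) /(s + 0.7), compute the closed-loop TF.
Closed-loop T = G/(1+GH).
Numerator: G_num * H_den = 3*s + 2.1.
Denominator: G_den * H_den + G_num * H_num = (s^3 + 1.5*s^2 + 1.08*s + 0.364) + (0.75) = s^3 + 1.5*s^2 + 1.08*s + 1.114.
T(s) = (3*s + 2.1)/(s^3 + 1.5*s^2 + 1.08*s + 1.114)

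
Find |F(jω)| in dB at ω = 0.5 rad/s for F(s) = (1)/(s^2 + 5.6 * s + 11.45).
Substitute s = j*0.5: F(j0.5) = 0.0840336 - 0.0210084j.
|F(j0.5)| = sqrt(Re² + Im²) = 0.08662.
20*log₁₀(0.08662) = -21.25 dB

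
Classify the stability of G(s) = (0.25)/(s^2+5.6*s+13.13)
Denominator: s^2 + 5.6*s + 13.13. Poles: -2.8 + 2.3j, -2.8 - 2.3j. Stable (all poles in LHP)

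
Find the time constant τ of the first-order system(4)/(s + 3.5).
First-order system: τ = -1/pole. Pole = -3.5. τ = -1/(-3.5) = 0.2857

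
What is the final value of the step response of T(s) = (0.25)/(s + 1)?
FVT: lim_{t→∞} y(t) = lim_{s→0} s*Y(s) where Y(s) = T(s)/s.
= lim_{s→0} T(s) = T(0) = num(0)/den(0) = 0.25/1 = 0.25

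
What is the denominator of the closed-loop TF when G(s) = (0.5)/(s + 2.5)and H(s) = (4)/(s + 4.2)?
Characteristic poly = G_den * H_den + G_num * H_num = (s^2 + 6.7*s + 10.5) + (2) = s^2 + 6.7*s + 12.5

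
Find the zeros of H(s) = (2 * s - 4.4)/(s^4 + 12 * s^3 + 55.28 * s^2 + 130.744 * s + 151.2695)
Set numerator = 0: 2*s - 4.4 = 0 → Zeros: 2.2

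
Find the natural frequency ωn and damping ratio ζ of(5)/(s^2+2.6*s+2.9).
Underdamped: complex pole -1.3 + 1.1j. ωn = |pole| = 1.703, ζ = -Re(pole)/ωn = 0.7634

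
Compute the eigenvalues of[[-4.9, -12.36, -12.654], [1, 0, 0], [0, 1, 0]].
Eigenvalues solve det(λI - A) = 0.
Characteristic polynomial: λ^3 + 4.9*λ^2 + 12.36*λ + 12.654 = 0.
Factor: (λ + 1.9)(λ^2 + 3*λ + 6.66) = 0.
Roots: -1.5 + 2.1j, -1.5 - 2.1j, -1.9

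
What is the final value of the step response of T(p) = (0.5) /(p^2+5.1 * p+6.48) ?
FVT: lim_{t→∞} y(t) = lim_{p→0} p*Y(p) where Y(p) = T(p)/p.
= lim_{p→0} T(p) = T(0) = num(0)/den(0) = 0.5/6.48 = 0.07716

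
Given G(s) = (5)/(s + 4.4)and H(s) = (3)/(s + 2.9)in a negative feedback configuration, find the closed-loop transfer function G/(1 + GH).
Closed-loop T = G/(1+GH).
Numerator: G_num * H_den = 5*s + 14.5.
Denominator: G_den * H_den + G_num * H_num = (s^2 + 7.3*s + 12.76) + (15) = s^2 + 7.3*s + 27.76.
T(s) = (5*s + 14.5)/(s^2 + 7.3*s + 27.76)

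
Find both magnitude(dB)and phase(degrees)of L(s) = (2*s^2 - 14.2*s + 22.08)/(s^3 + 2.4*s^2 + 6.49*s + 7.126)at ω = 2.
Substitute s = j*2: L(j2) = -5.70051 + 0.00463115j.
|L| = 20*log₁₀(sqrt(Re²+Im²)) = 15.12 dB.
∠L = atan2(Im, Re) = 179.95° (principal value).
Summing the individual angle contributions Σ∠(j2 − zᵢ) − Σ∠(j2 − pₖ) over the 2 zero(s) and 3 pole(s), each followed continuously from ω = 0 (DC phase referenced to (−180°, 180°]), gives -180.05°, i.e. the principal value - 360°. Continuous Bode phase = -180.05°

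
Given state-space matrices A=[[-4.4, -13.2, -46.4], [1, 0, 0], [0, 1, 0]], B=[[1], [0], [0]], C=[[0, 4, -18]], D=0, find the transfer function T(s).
T(s) = C(sI - A)⁻¹B + D.
Characteristic polynomial det(sI - A) = s^3 + 4.4*s^2 + 13.2*s + 46.4.
Numerator from C·adj(sI-A)·B + D·det(sI-A) = 4*s - 18.
T(s) = (4*s - 18)/(s^3 + 4.4*s^2 + 13.2*s + 46.4)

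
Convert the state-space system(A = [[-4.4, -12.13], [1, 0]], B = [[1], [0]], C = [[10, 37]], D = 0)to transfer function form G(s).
G(s) = C(sI - A)⁻¹B + D.
Characteristic polynomial det(sI - A) = s^2 + 4.4*s + 12.13.
Numerator from C·adj(sI-A)·B + D·det(sI-A) = 10*s + 37.
G(s) = (10*s + 37)/(s^2 + 4.4*s + 12.13)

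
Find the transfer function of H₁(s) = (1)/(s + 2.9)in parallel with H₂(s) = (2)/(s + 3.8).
Parallel: H = H₁ + H₂ = (n₁·d₂ + n₂·d₁)/(d₁·d₂).
n₁·d₂ = s + 3.8. n₂·d₁ = 2*s + 5.8. Sum = 3*s + 9.6. d₁·d₂ = s^2 + 6.7*s + 11.02.
H(s) = (3*s + 9.6)/(s^2 + 6.7*s + 11.02)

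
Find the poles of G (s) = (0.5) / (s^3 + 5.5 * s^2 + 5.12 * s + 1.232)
Set denominator = 0: s^3 + 5.5*s^2 + 5.12*s + 1.232 = (s + 0.7)(s + 0.4)(s + 4.4) = 0 → Poles: -0.4, -0.7, -4.4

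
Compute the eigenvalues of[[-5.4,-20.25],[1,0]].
Eigenvalues solve det(λI - A) = 0.
Characteristic polynomial: λ^2 + 5.4*λ + 20.25 = 0.
Roots: -2.7 + 3.6j, -2.7 - 3.6j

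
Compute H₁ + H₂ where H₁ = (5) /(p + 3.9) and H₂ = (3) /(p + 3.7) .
Parallel: H = H₁ + H₂ = (n₁·d₂ + n₂·d₁)/(d₁·d₂).
n₁·d₂ = 5*p + 18.5. n₂·d₁ = 3*p + 11.7. Sum = 8*p + 30.2. d₁·d₂ = p^2 + 7.6*p + 14.43.
H(p) = (8*p + 30.2)/(p^2 + 7.6*p + 14.43)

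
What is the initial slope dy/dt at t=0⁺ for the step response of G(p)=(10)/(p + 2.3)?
IVT: y'(0⁺) = lim_{p→∞} p²·Y(p) = lim_{p→∞} p·G(p).
deg(num) = 0, deg(den) = 1, relative degree = 1, so p·G(p) → (leading num)/(leading den) = 10/1 = 10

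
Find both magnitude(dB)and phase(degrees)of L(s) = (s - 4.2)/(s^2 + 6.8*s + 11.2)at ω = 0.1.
Substitute s = j*0.1: L(j0.1) = -0.373413 + 0.0316283j.
|L| = 20*log₁₀(sqrt(Re²+Im²)) = -8.53 dB.
∠L = atan2(Im, Re) = 175.16°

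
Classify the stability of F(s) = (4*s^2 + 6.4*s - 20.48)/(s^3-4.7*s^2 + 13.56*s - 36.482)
Denominator: s^3 - 4.7*s^2 + 13.56*s - 36.482 = (s - 3.7)(s^2 - s + 9.86). Poles: 0.5 + 3.1j, 0.5 - 3.1j, 3.7. Unstable (3 pole(s) in RHP)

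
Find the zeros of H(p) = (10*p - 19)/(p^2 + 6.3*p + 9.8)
Set numerator = 0: 10*p - 19 = 0 → Zeros: 1.9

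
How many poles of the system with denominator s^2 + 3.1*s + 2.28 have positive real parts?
s^2 + 3.1*s + 2.28 = (s + 1.2)(s + 1.9). Poles: -1.2, -1.9. RHP poles (Re>0): 0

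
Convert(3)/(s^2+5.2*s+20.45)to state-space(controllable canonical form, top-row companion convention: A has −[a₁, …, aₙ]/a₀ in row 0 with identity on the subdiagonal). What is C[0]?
Reachable canonical form: C = numerator coefficients (right-aligned, zero-padded to length n).
num = 3, C = [[0, 3]].
C[0] = 0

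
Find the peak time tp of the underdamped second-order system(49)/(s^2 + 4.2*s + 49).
Standard form: ωn²/(s²+2ζωn·s+ωn²) → ωn = 7, ζ = 0.3.
ωd = ωn·√(1-ζ²) = 7·√(1-0.3²) = 6.678.
tp = π/ωd = π/6.678 = 0.4705 s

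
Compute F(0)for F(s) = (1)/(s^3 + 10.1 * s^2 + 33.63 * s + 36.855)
DC gain = F(0) = num(0)/den(0) = 1/36.855 = 0.02713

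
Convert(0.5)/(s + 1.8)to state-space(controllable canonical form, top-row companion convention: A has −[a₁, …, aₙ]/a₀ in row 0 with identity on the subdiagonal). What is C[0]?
Reachable canonical form: C = numerator coefficients (right-aligned, zero-padded to length n).
num = 0.5, C = [[0.5]].
C[0] = 0.5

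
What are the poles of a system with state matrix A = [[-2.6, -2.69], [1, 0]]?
Eigenvalues solve det(λI - A) = 0.
Characteristic polynomial: λ^2 + 2.6*λ + 2.69 = 0.
Roots: -1.3 + 1j, -1.3 - 1j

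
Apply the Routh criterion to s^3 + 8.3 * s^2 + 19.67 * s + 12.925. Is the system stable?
Routh array:
s^3: [1, 19.67]; s^2: [8.3, 12.925]; s^1: [18.1128]; s^0: [12.925]
First column: [1, 8.3, 18.1128, 12.925]. Sign changes = 0.
Yes, stable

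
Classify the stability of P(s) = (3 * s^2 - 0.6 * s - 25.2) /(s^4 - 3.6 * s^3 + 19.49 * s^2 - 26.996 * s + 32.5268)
Denominator: s^4 - 3.6*s^3 + 19.49*s^2 - 26.996*s + 32.5268 = (s^2 - 2*s + 13.96)(s^2 - 1.6*s + 2.33). Poles: 0.8 + 1.3j, 0.8 - 1.3j, 1 + 3.6j, 1 - 3.6j. Unstable (4 pole(s) in RHP)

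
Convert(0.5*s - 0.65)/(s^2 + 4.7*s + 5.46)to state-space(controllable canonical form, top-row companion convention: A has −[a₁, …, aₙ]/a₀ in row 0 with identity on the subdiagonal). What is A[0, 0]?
Reachable canonical form for den = s^2 + 4.7*s + 5.46: top row of A = -[a₁,a₂,...,aₙ]/a₀, ones on the subdiagonal, zeros elsewhere.
A = [[-4.7, -5.46], [1, 0]].
A[0,0] = -4.7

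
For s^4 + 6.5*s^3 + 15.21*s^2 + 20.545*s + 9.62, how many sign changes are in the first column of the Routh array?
Routh array:
s^4: [1, 15.21, 9.62]; s^3: [6.5, 20.545]; s^2: [12.0492, 9.62]; s^1: [15.3555]; s^0: [9.62]
First column: [1, 6.5, 12.0492, 15.3555, 9.62]. Sign changes = 0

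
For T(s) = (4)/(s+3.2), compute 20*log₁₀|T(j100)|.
Substitute s = j*100: T(j100) = 0.00127869 - 0.0399591j.
|T(j100)| = sqrt(Re² + Im²) = 0.03998.
20*log₁₀(0.03998) = -27.96 dB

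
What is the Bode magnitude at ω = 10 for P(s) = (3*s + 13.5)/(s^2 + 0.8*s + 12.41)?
Substitute s = j*10: P(j10) = -0.121828 - 0.353632j.
|P(j10)| = sqrt(Re² + Im²) = 0.374.
20*log₁₀(0.374) = -8.54 dB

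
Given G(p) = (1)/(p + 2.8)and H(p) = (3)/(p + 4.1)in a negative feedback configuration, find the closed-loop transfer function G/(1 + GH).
Closed-loop T = G/(1+GH).
Numerator: G_num * H_den = p + 4.1.
Denominator: G_den * H_den + G_num * H_num = (p^2 + 6.9*p + 11.48) + (3) = p^2 + 6.9*p + 14.48.
T(p) = (p + 4.1)/(p^2 + 6.9*p + 14.48)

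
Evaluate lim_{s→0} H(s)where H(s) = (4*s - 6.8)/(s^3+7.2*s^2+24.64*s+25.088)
DC gain = H(0) = num(0)/den(0) = -6.8/25.088 = -0.271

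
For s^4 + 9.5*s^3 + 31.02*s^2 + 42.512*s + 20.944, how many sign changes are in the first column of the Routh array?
Routh array:
s^4: [1, 31.02, 20.944]; s^3: [9.5, 42.512]; s^2: [26.5451, 20.944]; s^1: [35.0165]; s^0: [20.944]
First column: [1, 9.5, 26.5451, 35.0165, 20.944]. Sign changes = 0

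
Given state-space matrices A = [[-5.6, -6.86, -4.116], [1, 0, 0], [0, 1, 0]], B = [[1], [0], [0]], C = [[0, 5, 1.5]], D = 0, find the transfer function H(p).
H(p) = C(pI - A)⁻¹B + D.
Characteristic polynomial det(pI - A) = p^3 + 5.6*p^2 + 6.86*p + 4.116.
Numerator from C·adj(pI-A)·B + D·det(pI-A) = 5*p + 1.5.
H(p) = (5*p + 1.5)/(p^3 + 5.6*p^2 + 6.86*p + 4.116)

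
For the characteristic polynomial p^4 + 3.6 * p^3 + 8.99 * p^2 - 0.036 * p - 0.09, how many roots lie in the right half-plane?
Factor: p^4 + 3.6*p^3 + 8.99*p^2 - 0.036*p - 0.09 = (p - 0.1)(p + 0.1)(p^2 + 3.6*p + 9).
Roots: -0.1, -1.8 + 2.4j, -1.8 - 2.4j, 0.1.
RHP roots (Re>0): 1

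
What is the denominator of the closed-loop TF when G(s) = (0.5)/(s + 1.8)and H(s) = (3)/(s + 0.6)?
Characteristic poly = G_den * H_den + G_num * H_num = (s^2 + 2.4*s + 1.08) + (1.5) = s^2 + 2.4*s + 2.58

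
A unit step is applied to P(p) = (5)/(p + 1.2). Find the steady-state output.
FVT: lim_{t→∞} y(t) = lim_{p→0} p*Y(p) where Y(p) = P(p)/p.
= lim_{p→0} P(p) = P(0) = num(0)/den(0) = 5/1.2 = 4.167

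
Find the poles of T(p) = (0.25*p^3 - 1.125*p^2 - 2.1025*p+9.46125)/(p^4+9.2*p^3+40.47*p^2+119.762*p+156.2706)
Set denominator = 0: p^4 + 9.2*p^3 + 40.47*p^2 + 119.762*p + 156.2706 = (p + 4.3)(p + 2.7)(p^2 + 2.2*p + 13.46) = 0 → Poles: -1.1 + 3.5j, -1.1 - 3.5j, -2.7, -4.3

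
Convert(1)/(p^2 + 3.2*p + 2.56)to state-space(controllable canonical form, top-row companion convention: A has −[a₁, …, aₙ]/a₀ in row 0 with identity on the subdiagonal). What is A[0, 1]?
Reachable canonical form for den = p^2 + 3.2*p + 2.56: top row of A = -[a₁,a₂,...,aₙ]/a₀, ones on the subdiagonal, zeros elsewhere.
A = [[-3.2, -2.56], [1, 0]].
A[0,1] = -2.56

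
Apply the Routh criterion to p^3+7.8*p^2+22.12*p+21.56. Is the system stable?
Routh array:
p^3: [1, 22.12]; p^2: [7.8, 21.56]; p^1: [19.3559]; p^0: [21.56]
First column: [1, 7.8, 19.3559, 21.56]. Sign changes = 0.
Yes, stable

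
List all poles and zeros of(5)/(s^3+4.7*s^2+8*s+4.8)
Set denominator = 0: s^3 + 4.7*s^2 + 8*s + 4.8 = (s + 1.5)(s^2 + 3.2*s + 3.2) = 0 → Poles: -1.5, -1.6 + 0.8j, -1.6 - 0.8j
Numerator is a nonzero constant (5) → Zeros: none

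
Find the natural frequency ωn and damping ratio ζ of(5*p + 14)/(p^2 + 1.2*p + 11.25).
Underdamped: complex pole -0.6 + 3.3j. ωn = |pole| = 3.354, ζ = -Re(pole)/ωn = 0.1789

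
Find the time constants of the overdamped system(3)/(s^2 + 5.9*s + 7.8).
Overdamped: real poles at -2, -3.9. τ = -1/pole → τ₁ = 0.5, τ₂ = 0.2564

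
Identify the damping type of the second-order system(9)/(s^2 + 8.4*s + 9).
Standard form: ωn²/(s²+2ζωn·s+ωn²) gives ωn=3, ζ=1.4.
Overdamped (ζ = 1.4 > 1)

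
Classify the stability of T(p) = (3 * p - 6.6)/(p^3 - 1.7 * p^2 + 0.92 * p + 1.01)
Denominator: p^3 - 1.7*p^2 + 0.92*p + 1.01 = (p + 0.5)(p^2 - 2.2*p + 2.02). Poles: -0.5, 1.1 + 0.9j, 1.1 - 0.9j. Unstable (2 pole(s) in RHP)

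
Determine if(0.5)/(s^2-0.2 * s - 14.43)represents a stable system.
Denominator: s^2 - 0.2*s - 14.43 = (s - 3.9)(s + 3.7). Poles: -3.7, 3.9. All Re(p)<0: No (unstable)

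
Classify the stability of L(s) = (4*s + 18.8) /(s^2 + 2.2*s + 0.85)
Denominator: s^2 + 2.2*s + 0.85 = (s + 0.5)(s + 1.7). Poles: -0.5, -1.7. Stable (all poles in LHP)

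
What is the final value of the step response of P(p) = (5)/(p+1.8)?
FVT: lim_{t→∞} y(t) = lim_{p→0} p*Y(p) where Y(p) = P(p)/p.
= lim_{p→0} P(p) = P(0) = num(0)/den(0) = 5/1.8 = 2.778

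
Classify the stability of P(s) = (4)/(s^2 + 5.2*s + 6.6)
Denominator: s^2 + 5.2*s + 6.6 = (s + 2.2)(s + 3). Poles: -2.2, -3. Stable (all poles in LHP)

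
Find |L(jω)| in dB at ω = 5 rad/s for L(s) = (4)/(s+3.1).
Substitute s = j*5: L(j5) = 0.358278 - 0.577868j.
|L(j5)| = sqrt(Re² + Im²) = 0.6799.
20*log₁₀(0.6799) = -3.35 dB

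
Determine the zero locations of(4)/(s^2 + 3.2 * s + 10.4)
Numerator is a nonzero constant (4) → Zeros: none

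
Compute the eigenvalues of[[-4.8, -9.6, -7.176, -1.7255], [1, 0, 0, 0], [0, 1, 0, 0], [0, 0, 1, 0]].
Eigenvalues solve det(λI - A) = 0.
Characteristic polynomial: λ^4 + 4.8*λ^3 + 9.6*λ^2 + 7.176*λ + 1.7255 = 0.
Factor: (λ + 0.5)(λ + 0.7)(λ^2 + 3.6*λ + 4.93) = 0.
Roots: -0.5, -0.7, -1.8 + 1.3j, -1.8 - 1.3j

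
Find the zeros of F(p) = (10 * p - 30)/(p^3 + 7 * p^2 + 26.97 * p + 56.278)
Set numerator = 0: 10*p - 30 = 0 → Zeros: 3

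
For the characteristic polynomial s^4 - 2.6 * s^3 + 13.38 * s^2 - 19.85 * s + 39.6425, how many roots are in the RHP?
s^4 - 2.6*s^3 + 13.38*s^2 - 19.85*s + 39.6425 = (s^2 - 0.2*s + 7.85)(s^2 - 2.4*s + 5.05). Poles: 0.1 + 2.8j, 0.1 - 2.8j, 1.2 + 1.9j, 1.2 - 1.9j. RHP poles (Re>0): 4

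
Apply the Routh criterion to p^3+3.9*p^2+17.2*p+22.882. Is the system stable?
Routh array:
p^3: [1, 17.2]; p^2: [3.9, 22.882]; p^1: [11.3328]; p^0: [22.882]
First column: [1, 3.9, 11.3328, 22.882]. Sign changes = 0.
Yes, stable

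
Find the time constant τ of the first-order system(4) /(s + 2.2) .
First-order system: τ = -1/pole. Pole = -2.2. τ = -1/(-2.2) = 0.4545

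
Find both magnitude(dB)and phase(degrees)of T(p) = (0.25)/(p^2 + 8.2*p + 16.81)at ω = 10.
Substitute p = j*10: T(j10) = -0.00152423 - 0.00150243j.
|T| = 20*log₁₀(sqrt(Re²+Im²)) = -53.39 dB.
∠T = atan2(Im, Re) = -135.41°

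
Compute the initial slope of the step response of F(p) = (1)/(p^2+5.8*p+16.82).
IVT: y'(0⁺) = lim_{p→∞} p²·Y(p) = lim_{p→∞} p·F(p).
deg(num) = 0, deg(den) = 2, relative degree = 2 ≥ 2, so p·F(p) → 0. Initial slope = 0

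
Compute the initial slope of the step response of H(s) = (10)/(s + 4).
IVT: y'(0⁺) = lim_{s→∞} s²·Y(s) = lim_{s→∞} s·H(s).
deg(num) = 0, deg(den) = 1, relative degree = 1, so s·H(s) → (leading num)/(leading den) = 10/1 = 10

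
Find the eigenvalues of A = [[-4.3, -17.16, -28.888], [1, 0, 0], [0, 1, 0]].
Eigenvalues solve det(λI - A) = 0.
Characteristic polynomial: λ^3 + 4.3*λ^2 + 17.16*λ + 28.888 = 0.
Factor: (λ + 2.3)(λ^2 + 2*λ + 12.56) = 0.
Roots: -1 + 3.4j, -1 - 3.4j, -2.3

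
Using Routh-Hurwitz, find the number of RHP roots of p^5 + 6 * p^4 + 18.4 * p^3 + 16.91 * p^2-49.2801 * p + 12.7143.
Routh array:
p^5: [1, 18.4, -49.2801]; p^4: [6, 16.91, 12.7143]; p^3: [15.5817, -51.39915]; p^2: [36.7022, 12.7143]; p^1: [-56.7969]; p^0: [12.7143]
First column: [1, 6, 15.5817, 36.7022, -56.7969, 12.7143]. Sign changes = RHP roots = 2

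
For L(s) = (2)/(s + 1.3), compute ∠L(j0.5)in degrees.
Substitute s = j*0.5: L(j0.5) = 1.34021 - 0.515464j.
∠L(j0.5) = atan2(Im, Re) = atan2(-0.515464, 1.34021) = -21.04°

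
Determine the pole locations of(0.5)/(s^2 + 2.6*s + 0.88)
Set denominator = 0: s^2 + 2.6*s + 0.88 = (s + 2.2)(s + 0.4) = 0 → Poles: -0.4, -2.2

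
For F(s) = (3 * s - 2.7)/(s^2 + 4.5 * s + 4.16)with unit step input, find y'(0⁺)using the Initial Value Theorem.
IVT: y'(0⁺) = lim_{s→∞} s²·Y(s) = lim_{s→∞} s·F(s).
deg(num) = 1, deg(den) = 2, relative degree = 1, so s·F(s) → (leading num)/(leading den) = 3/1 = 3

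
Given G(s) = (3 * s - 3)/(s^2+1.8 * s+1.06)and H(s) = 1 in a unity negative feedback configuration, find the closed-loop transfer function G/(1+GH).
Closed-loop T = G/(1+GH).
Numerator: G_num * H_den = 3*s - 3.
Denominator: G_den * H_den + G_num * H_num = (s^2 + 1.8*s + 1.06) + (3*s - 3) = s^2 + 4.8*s - 1.94.
T(s) = (3*s - 3)/(s^2 + 4.8*s - 1.94)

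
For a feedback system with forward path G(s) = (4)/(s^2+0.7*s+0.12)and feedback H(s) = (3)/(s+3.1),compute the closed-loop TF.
Closed-loop T = G/(1+GH).
Numerator: G_num * H_den = 4*s + 12.4.
Denominator: G_den * H_den + G_num * H_num = (s^3 + 3.8*s^2 + 2.29*s + 0.372) + (12) = s^3 + 3.8*s^2 + 2.29*s + 12.372.
T(s) = (4*s + 12.4)/(s^3 + 3.8*s^2 + 2.29*s + 12.372)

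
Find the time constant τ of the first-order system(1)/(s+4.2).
First-order system: τ = -1/pole. Pole = -4.2. τ = -1/(-4.2) = 0.2381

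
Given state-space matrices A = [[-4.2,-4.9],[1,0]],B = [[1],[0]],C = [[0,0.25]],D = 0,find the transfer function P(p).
P(p) = C(pI - A)⁻¹B + D.
Characteristic polynomial det(pI - A) = p^2 + 4.2*p + 4.9.
Numerator from C·adj(pI-A)·B + D·det(pI-A) = 0.25.
P(p) = (0.25)/(p^2 + 4.2*p + 4.9)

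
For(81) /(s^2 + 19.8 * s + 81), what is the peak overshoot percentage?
Standard form: ωn²/(s²+2ζωn·s+ωn²) → ωn = 9, ζ = 1.1.
ζ ≥ 1, so the response is non-oscillatory: peak overshoot = 0%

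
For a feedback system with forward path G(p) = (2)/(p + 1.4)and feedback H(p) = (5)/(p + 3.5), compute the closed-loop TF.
Closed-loop T = G/(1+GH).
Numerator: G_num * H_den = 2*p + 7.
Denominator: G_den * H_den + G_num * H_num = (p^2 + 4.9*p + 4.9) + (10) = p^2 + 4.9*p + 14.9.
T(p) = (2*p + 7)/(p^2 + 4.9*p + 14.9)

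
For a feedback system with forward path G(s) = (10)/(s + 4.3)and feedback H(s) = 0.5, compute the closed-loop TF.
Closed-loop T = G/(1+GH).
Numerator: G_num * H_den = 10.
Denominator: G_den * H_den + G_num * H_num = (s + 4.3) + (5) = s + 9.3.
T(s) = (10)/(s + 9.3)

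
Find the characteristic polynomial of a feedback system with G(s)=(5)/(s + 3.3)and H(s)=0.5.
Characteristic poly = G_den * H_den + G_num * H_num = (s + 3.3) + (2.5) = s + 5.8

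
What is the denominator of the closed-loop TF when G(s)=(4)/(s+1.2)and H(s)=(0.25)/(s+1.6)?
Characteristic poly = G_den * H_den + G_num * H_num = (s^2 + 2.8*s + 1.92) + (1) = s^2 + 2.8*s + 2.92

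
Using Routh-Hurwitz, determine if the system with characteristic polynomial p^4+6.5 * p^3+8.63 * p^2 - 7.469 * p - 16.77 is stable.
Routh array:
p^4: [1, 8.63, -16.77]; p^3: [6.5, -7.469]; p^2: [9.77908, -16.77]; p^1: [3.67776]; p^0: [-16.77]
First column: [1, 6.5, 9.77908, 3.67776, -16.77]. Sign changes = 1.
No, unstable (1 RHP root(s))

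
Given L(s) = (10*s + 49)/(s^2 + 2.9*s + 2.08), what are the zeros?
Set numerator = 0: 10*s + 49 = 0 → Zeros: -4.9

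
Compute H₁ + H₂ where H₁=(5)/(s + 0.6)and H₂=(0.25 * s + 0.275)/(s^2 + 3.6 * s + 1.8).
Parallel: H = H₁ + H₂ = (n₁·d₂ + n₂·d₁)/(d₁·d₂).
n₁·d₂ = 5*s^2 + 18*s + 9. n₂·d₁ = 0.25*s^2 + 0.425*s + 0.165. Sum = 5.25*s^2 + 18.425*s + 9.165. d₁·d₂ = s^3 + 4.2*s^2 + 3.96*s + 1.08.
H(s) = (5.25*s^2 + 18.425*s + 9.165)/(s^3 + 4.2*s^2 + 3.96*s + 1.08)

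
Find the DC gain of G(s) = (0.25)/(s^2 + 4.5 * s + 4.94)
DC gain = G(0) = num(0)/den(0) = 0.25/4.94 = 0.05061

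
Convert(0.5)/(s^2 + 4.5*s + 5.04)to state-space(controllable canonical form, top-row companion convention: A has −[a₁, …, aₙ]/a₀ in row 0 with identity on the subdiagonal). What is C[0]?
Reachable canonical form: C = numerator coefficients (right-aligned, zero-padded to length n).
num = 0.5, C = [[0, 0.5]].
C[0] = 0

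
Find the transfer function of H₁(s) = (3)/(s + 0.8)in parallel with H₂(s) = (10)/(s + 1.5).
Parallel: H = H₁ + H₂ = (n₁·d₂ + n₂·d₁)/(d₁·d₂).
n₁·d₂ = 3*s + 4.5. n₂·d₁ = 10*s + 8. Sum = 13*s + 12.5. d₁·d₂ = s^2 + 2.3*s + 1.2.
H(s) = (13*s + 12.5)/(s^2 + 2.3*s + 1.2)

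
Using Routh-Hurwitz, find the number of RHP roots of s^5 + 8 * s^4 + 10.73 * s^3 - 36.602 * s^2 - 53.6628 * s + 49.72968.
Routh array:
s^5: [1, 10.73, -53.6628]; s^4: [8, -36.602, 49.72968]; s^3: [15.30525, -59.87901]; s^2: [-5.30345, 49.72968]; s^1: [83.636]; s^0: [49.72968]
First column: [1, 8, 15.30525, -5.30345, 83.636, 49.72968]. Sign changes = RHP roots = 2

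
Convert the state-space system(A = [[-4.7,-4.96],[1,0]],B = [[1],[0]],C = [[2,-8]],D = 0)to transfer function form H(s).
H(s) = C(sI - A)⁻¹B + D.
Characteristic polynomial det(sI - A) = s^2 + 4.7*s + 4.96.
Numerator from C·adj(sI-A)·B + D·det(sI-A) = 2*s - 8.
H(s) = (2*s - 8)/(s^2 + 4.7*s + 4.96)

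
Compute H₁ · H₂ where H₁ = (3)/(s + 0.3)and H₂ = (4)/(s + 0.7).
Series: H = H₁ · H₂ = (n₁·n₂)/(d₁·d₂).
Num: n₁·n₂ = 12. Den: d₁·d₂ = s^2 + s + 0.21.
H(s) = (12)/(s^2 + s + 0.21)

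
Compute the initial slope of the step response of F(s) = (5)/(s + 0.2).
IVT: y'(0⁺) = lim_{s→∞} s²·Y(s) = lim_{s→∞} s·F(s).
deg(num) = 0, deg(den) = 1, relative degree = 1, so s·F(s) → (leading num)/(leading den) = 5/1 = 5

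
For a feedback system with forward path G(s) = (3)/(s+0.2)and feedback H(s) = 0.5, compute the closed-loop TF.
Closed-loop T = G/(1+GH).
Numerator: G_num * H_den = 3.
Denominator: G_den * H_den + G_num * H_num = (s + 0.2) + (1.5) = s + 1.7.
T(s) = (3)/(s + 1.7)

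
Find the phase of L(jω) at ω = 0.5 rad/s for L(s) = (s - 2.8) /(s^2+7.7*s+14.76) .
Substitute s = j*0.5: L(j0.5) = -0.171737 + 0.0800266j.
∠L(j0.5) = atan2(Im, Re) = atan2(0.0800266, -0.171737) = 155.02°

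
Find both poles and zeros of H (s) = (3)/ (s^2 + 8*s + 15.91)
Set denominator = 0: s^2 + 8*s + 15.91 = (s + 4.3)(s + 3.7) = 0 → Poles: -3.7, -4.3
Numerator is a nonzero constant (3) → Zeros: none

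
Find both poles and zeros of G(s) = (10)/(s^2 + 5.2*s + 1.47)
Set denominator = 0: s^2 + 5.2*s + 1.47 = (s + 4.9)(s + 0.3) = 0 → Poles: -0.3, -4.9
Numerator is a nonzero constant (10) → Zeros: none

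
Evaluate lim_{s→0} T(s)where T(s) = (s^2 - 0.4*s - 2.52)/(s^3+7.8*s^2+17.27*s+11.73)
DC gain = T(0) = num(0)/den(0) = -2.52/11.73 = -0.2148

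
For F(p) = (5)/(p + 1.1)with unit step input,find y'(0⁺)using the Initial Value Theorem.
IVT: y'(0⁺) = lim_{p→∞} p²·Y(p) = lim_{p→∞} p·F(p).
deg(num) = 0, deg(den) = 1, relative degree = 1, so p·F(p) → (leading num)/(leading den) = 5/1 = 5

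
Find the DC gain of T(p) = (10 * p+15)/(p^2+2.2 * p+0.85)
DC gain = T(0) = num(0)/den(0) = 15/0.85 = 17.65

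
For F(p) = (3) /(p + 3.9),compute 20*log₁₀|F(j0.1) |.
Substitute p = j*0.1: F(j0.1) = 0.768725 - 0.0197109j.
|F(j0.1)| = sqrt(Re² + Im²) = 0.769.
20*log₁₀(0.769) = -2.28 dB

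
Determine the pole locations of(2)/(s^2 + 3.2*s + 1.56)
Set denominator = 0: s^2 + 3.2*s + 1.56 = (s + 0.6)(s + 2.6) = 0 → Poles: -0.6, -2.6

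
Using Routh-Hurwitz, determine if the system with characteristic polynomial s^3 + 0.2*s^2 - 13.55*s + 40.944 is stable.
Routh array:
s^3: [1, -13.55]; s^2: [0.2, 40.944]; s^1: [-218.27]; s^0: [40.944]
First column: [1, 0.2, -218.27, 40.944]. Sign changes = 2.
No, unstable (2 RHP root(s))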